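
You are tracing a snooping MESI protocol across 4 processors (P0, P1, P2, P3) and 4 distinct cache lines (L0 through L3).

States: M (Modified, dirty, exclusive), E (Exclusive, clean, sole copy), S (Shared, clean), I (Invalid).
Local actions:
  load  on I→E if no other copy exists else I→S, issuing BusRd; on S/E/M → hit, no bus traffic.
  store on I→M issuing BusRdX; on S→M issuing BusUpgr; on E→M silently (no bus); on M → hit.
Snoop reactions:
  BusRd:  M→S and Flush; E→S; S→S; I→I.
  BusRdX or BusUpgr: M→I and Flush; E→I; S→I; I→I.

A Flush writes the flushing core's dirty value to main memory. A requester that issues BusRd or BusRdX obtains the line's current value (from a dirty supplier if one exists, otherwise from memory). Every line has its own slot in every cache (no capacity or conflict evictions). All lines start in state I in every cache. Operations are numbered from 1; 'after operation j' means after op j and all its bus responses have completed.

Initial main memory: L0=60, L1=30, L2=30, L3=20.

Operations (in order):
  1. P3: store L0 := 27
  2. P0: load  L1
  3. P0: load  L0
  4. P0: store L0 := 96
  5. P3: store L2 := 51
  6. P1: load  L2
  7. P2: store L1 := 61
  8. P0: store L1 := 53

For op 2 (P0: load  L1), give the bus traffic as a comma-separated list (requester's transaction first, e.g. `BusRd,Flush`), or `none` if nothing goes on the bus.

1. P3: store L0 := 27  bus=[BusRdX]  L0: P0=I P1=I P2=I P3=M  mem[L0]=60
2. P0: load  L1  bus=[BusRd]  L1: P0=E P1=I P2=I P3=I  mem[L1]=30
3. P0: load  L0  bus=[BusRd,Flush]  L0: P0=S P1=I P2=I P3=S  mem[L0]=27
4. P0: store L0 := 96  bus=[BusUpgr]  L0: P0=M P1=I P2=I P3=I  mem[L0]=27
5. P3: store L2 := 51  bus=[BusRdX]  L2: P0=I P1=I P2=I P3=M  mem[L2]=30
6. P1: load  L2  bus=[BusRd,Flush]  L2: P0=I P1=S P2=I P3=S  mem[L2]=51
7. P2: store L1 := 61  bus=[BusRdX]  L1: P0=I P1=I P2=M P3=I  mem[L1]=30
8. P0: store L1 := 53  bus=[BusRdX,Flush]  L1: P0=M P1=I P2=I P3=I  mem[L1]=61

bus = BusRd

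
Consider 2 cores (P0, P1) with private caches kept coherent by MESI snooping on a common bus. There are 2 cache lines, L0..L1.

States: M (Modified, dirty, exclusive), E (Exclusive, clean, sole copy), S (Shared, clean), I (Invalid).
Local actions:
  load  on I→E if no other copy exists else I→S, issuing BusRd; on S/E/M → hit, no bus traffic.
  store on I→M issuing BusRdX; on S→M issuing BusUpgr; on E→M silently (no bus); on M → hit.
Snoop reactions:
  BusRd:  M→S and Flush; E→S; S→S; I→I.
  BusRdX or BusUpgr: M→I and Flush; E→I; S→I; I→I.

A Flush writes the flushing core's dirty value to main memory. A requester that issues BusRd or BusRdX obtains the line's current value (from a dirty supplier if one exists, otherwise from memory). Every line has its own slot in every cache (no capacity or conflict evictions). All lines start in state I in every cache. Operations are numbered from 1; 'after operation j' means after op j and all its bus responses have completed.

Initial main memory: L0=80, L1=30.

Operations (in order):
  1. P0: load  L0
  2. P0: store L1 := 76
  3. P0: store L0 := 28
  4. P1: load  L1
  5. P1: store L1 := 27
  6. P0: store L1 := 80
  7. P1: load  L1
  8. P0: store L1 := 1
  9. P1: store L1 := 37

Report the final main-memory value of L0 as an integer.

1. P0: load  L0  bus=[BusRd]  L0: P0=E P1=I  mem[L0]=80
2. P0: store L1 := 76  bus=[BusRdX]  L1: P0=M P1=I  mem[L1]=30
3. P0: store L0 := 28  bus=[-]  L0: P0=M P1=I  mem[L0]=80
4. P1: load  L1  bus=[BusRd,Flush]  L1: P0=S P1=S  mem[L1]=76
5. P1: store L1 := 27  bus=[BusUpgr]  L1: P0=I P1=M  mem[L1]=76
6. P0: store L1 := 80  bus=[BusRdX,Flush]  L1: P0=M P1=I  mem[L1]=27
7. P1: load  L1  bus=[BusRd,Flush]  L1: P0=S P1=S  mem[L1]=80
8. P0: store L1 := 1  bus=[BusUpgr]  L1: P0=M P1=I  mem[L1]=80
9. P1: store L1 := 37  bus=[BusRdX,Flush]  L1: P0=I P1=M  mem[L1]=1

memory[L0] = 80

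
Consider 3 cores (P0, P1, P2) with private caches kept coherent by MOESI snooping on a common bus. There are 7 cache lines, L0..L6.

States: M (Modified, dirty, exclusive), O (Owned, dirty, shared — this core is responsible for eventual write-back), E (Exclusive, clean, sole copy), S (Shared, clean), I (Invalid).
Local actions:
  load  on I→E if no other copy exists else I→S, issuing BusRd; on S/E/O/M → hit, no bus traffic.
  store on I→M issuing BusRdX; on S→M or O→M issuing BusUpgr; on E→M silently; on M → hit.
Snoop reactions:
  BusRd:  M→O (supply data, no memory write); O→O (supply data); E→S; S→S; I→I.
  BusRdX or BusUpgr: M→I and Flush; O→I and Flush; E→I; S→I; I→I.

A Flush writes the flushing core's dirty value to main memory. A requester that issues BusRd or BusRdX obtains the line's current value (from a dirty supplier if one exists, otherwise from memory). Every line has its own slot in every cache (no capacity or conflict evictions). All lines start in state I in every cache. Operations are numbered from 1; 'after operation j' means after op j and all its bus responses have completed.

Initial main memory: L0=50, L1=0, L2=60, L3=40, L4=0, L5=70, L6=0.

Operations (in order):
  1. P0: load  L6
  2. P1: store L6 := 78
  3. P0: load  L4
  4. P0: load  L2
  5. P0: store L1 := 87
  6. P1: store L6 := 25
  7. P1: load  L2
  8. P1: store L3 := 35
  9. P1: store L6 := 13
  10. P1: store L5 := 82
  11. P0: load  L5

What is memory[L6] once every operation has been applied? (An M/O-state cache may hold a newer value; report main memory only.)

memory[L6] = 0

step 1: P0: load  L6  ⟶  EII  (L6)  txn=BusRd  M[L6]=0
step 2: P1: store L6 := 78  ⟶  IMI  (L6)  txn=BusRdX  M[L6]=0
step 3: P0: load  L4  ⟶  EII  (L4)  txn=BusRd  M[L4]=0
step 4: P0: load  L2  ⟶  EII  (L2)  txn=BusRd  M[L2]=60
step 5: P0: store L1 := 87  ⟶  MII  (L1)  txn=BusRdX  M[L1]=0
step 6: P1: store L6 := 25  ⟶  IMI  (L6)  txn=∅  M[L6]=0
step 7: P1: load  L2  ⟶  SSI  (L2)  txn=BusRd  M[L2]=60
step 8: P1: store L3 := 35  ⟶  IMI  (L3)  txn=BusRdX  M[L3]=40
step 9: P1: store L6 := 13  ⟶  IMI  (L6)  txn=∅  M[L6]=0
step 10: P1: store L5 := 82  ⟶  IMI  (L5)  txn=BusRdX  M[L5]=70
step 11: P0: load  L5  ⟶  SOI  (L5)  txn=BusRd  M[L5]=70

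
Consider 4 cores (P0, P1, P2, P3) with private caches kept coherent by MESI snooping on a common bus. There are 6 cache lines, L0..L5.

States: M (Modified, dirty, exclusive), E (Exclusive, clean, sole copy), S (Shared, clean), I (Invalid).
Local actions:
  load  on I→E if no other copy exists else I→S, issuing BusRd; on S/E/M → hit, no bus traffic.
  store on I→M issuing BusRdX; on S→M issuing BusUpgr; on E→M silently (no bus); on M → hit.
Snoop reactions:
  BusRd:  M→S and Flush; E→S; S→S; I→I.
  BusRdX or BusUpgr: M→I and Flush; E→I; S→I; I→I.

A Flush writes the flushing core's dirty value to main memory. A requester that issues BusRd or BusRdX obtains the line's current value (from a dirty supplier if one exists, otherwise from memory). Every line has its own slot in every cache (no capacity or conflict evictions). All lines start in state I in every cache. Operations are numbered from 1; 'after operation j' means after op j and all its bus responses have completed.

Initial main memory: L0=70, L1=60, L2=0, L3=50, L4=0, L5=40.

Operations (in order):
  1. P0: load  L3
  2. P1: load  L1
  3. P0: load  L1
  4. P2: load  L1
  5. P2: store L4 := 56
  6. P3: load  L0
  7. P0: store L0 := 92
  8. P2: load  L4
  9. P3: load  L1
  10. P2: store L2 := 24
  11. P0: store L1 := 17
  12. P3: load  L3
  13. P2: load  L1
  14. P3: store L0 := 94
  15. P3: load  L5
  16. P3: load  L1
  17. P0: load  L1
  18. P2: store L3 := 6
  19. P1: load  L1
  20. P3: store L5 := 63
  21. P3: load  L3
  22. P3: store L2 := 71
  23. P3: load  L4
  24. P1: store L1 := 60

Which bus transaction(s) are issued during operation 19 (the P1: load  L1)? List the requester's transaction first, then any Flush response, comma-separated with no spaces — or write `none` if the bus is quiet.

bus = BusRd

1. P0: load  L3  bus=[BusRd]  L3: P0=E P1=I P2=I P3=I  mem[L3]=50
2. P1: load  L1  bus=[BusRd]  L1: P0=I P1=E P2=I P3=I  mem[L1]=60
3. P0: load  L1  bus=[BusRd]  L1: P0=S P1=S P2=I P3=I  mem[L1]=60
4. P2: load  L1  bus=[BusRd]  L1: P0=S P1=S P2=S P3=I  mem[L1]=60
5. P2: store L4 := 56  bus=[BusRdX]  L4: P0=I P1=I P2=M P3=I  mem[L4]=0
6. P3: load  L0  bus=[BusRd]  L0: P0=I P1=I P2=I P3=E  mem[L0]=70
7. P0: store L0 := 92  bus=[BusRdX]  L0: P0=M P1=I P2=I P3=I  mem[L0]=70
8. P2: load  L4  bus=[-]  L4: P0=I P1=I P2=M P3=I  mem[L4]=0
9. P3: load  L1  bus=[BusRd]  L1: P0=S P1=S P2=S P3=S  mem[L1]=60
10. P2: store L2 := 24  bus=[BusRdX]  L2: P0=I P1=I P2=M P3=I  mem[L2]=0
11. P0: store L1 := 17  bus=[BusUpgr]  L1: P0=M P1=I P2=I P3=I  mem[L1]=60
12. P3: load  L3  bus=[BusRd]  L3: P0=S P1=I P2=I P3=S  mem[L3]=50
13. P2: load  L1  bus=[BusRd,Flush]  L1: P0=S P1=I P2=S P3=I  mem[L1]=17
14. P3: store L0 := 94  bus=[BusRdX,Flush]  L0: P0=I P1=I P2=I P3=M  mem[L0]=92
15. P3: load  L5  bus=[BusRd]  L5: P0=I P1=I P2=I P3=E  mem[L5]=40
16. P3: load  L1  bus=[BusRd]  L1: P0=S P1=I P2=S P3=S  mem[L1]=17
17. P0: load  L1  bus=[-]  L1: P0=S P1=I P2=S P3=S  mem[L1]=17
18. P2: store L3 := 6  bus=[BusRdX]  L3: P0=I P1=I P2=M P3=I  mem[L3]=50
19. P1: load  L1  bus=[BusRd]  L1: P0=S P1=S P2=S P3=S  mem[L1]=17
20. P3: store L5 := 63  bus=[-]  L5: P0=I P1=I P2=I P3=M  mem[L5]=40
21. P3: load  L3  bus=[BusRd,Flush]  L3: P0=I P1=I P2=S P3=S  mem[L3]=6
22. P3: store L2 := 71  bus=[BusRdX,Flush]  L2: P0=I P1=I P2=I P3=M  mem[L2]=24
23. P3: load  L4  bus=[BusRd,Flush]  L4: P0=I P1=I P2=S P3=S  mem[L4]=56
24. P1: store L1 := 60  bus=[BusUpgr]  L1: P0=I P1=M P2=I P3=I  mem[L1]=17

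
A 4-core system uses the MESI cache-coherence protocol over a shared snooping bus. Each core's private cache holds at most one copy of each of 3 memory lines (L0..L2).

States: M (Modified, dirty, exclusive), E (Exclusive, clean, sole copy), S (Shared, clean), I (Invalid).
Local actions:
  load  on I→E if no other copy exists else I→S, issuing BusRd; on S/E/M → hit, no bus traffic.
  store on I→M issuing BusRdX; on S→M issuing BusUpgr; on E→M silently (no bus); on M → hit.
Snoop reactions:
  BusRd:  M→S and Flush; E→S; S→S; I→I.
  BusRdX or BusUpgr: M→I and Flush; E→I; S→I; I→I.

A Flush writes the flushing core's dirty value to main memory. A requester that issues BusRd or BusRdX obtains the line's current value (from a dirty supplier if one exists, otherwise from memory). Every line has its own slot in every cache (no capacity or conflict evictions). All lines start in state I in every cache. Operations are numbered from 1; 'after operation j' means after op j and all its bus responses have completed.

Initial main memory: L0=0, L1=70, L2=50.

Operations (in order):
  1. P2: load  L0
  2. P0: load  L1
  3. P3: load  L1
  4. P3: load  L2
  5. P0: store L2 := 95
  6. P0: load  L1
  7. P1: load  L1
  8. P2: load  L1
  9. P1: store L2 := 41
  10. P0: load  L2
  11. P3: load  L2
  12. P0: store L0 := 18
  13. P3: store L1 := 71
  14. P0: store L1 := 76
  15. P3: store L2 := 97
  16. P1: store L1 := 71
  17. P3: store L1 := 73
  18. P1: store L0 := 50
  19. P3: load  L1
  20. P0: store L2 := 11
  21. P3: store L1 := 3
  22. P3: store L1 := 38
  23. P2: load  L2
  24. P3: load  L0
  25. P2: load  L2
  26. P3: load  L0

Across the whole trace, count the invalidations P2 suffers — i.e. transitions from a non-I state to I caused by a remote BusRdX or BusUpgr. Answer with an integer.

1. P2: load  L0  bus=[BusRd]  L0: P0=I P1=I P2=E P3=I  mem[L0]=0
2. P0: load  L1  bus=[BusRd]  L1: P0=E P1=I P2=I P3=I  mem[L1]=70
3. P3: load  L1  bus=[BusRd]  L1: P0=S P1=I P2=I P3=S  mem[L1]=70
4. P3: load  L2  bus=[BusRd]  L2: P0=I P1=I P2=I P3=E  mem[L2]=50
5. P0: store L2 := 95  bus=[BusRdX]  L2: P0=M P1=I P2=I P3=I  mem[L2]=50
6. P0: load  L1  bus=[-]  L1: P0=S P1=I P2=I P3=S  mem[L1]=70
7. P1: load  L1  bus=[BusRd]  L1: P0=S P1=S P2=I P3=S  mem[L1]=70
8. P2: load  L1  bus=[BusRd]  L1: P0=S P1=S P2=S P3=S  mem[L1]=70
9. P1: store L2 := 41  bus=[BusRdX,Flush]  L2: P0=I P1=M P2=I P3=I  mem[L2]=95
10. P0: load  L2  bus=[BusRd,Flush]  L2: P0=S P1=S P2=I P3=I  mem[L2]=41
11. P3: load  L2  bus=[BusRd]  L2: P0=S P1=S P2=I P3=S  mem[L2]=41
12. P0: store L0 := 18  bus=[BusRdX]  L0: P0=M P1=I P2=I P3=I  mem[L0]=0
13. P3: store L1 := 71  bus=[BusUpgr]  L1: P0=I P1=I P2=I P3=M  mem[L1]=70
14. P0: store L1 := 76  bus=[BusRdX,Flush]  L1: P0=M P1=I P2=I P3=I  mem[L1]=71
15. P3: store L2 := 97  bus=[BusUpgr]  L2: P0=I P1=I P2=I P3=M  mem[L2]=41
16. P1: store L1 := 71  bus=[BusRdX,Flush]  L1: P0=I P1=M P2=I P3=I  mem[L1]=76
17. P3: store L1 := 73  bus=[BusRdX,Flush]  L1: P0=I P1=I P2=I P3=M  mem[L1]=71
18. P1: store L0 := 50  bus=[BusRdX,Flush]  L0: P0=I P1=M P2=I P3=I  mem[L0]=18
19. P3: load  L1  bus=[-]  L1: P0=I P1=I P2=I P3=M  mem[L1]=71
20. P0: store L2 := 11  bus=[BusRdX,Flush]  L2: P0=M P1=I P2=I P3=I  mem[L2]=97
21. P3: store L1 := 3  bus=[-]  L1: P0=I P1=I P2=I P3=M  mem[L1]=71
22. P3: store L1 := 38  bus=[-]  L1: P0=I P1=I P2=I P3=M  mem[L1]=71
23. P2: load  L2  bus=[BusRd,Flush]  L2: P0=S P1=I P2=S P3=I  mem[L2]=11
24. P3: load  L0  bus=[BusRd,Flush]  L0: P0=I P1=S P2=I P3=S  mem[L0]=50
25. P2: load  L2  bus=[-]  L2: P0=S P1=I P2=S P3=I  mem[L2]=11
26. P3: load  L0  bus=[-]  L0: P0=I P1=S P2=I P3=S  mem[L0]=50

invalidations = 2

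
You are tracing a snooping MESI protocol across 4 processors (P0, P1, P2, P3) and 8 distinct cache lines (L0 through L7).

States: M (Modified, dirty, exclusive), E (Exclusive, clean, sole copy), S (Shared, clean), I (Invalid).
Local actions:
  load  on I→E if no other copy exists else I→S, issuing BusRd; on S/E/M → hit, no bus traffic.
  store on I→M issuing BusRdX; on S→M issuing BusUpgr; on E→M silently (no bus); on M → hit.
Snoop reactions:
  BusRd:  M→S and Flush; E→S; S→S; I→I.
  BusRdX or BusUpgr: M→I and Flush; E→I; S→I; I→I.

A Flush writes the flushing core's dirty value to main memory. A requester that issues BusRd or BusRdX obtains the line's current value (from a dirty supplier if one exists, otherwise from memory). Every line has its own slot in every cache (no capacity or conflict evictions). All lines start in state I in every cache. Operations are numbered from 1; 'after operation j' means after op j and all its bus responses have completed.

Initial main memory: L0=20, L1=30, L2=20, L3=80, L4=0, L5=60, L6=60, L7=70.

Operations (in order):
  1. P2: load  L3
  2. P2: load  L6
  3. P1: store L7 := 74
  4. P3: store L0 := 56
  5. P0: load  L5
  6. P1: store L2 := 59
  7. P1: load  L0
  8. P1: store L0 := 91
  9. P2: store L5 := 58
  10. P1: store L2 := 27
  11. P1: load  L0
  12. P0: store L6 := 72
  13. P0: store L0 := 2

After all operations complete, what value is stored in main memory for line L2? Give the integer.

[1] P2: load  L3 | P0:I, P1:I, P2:E(80), P3:I | bus: BusRd
[2] P2: load  L6 | P0:I, P1:I, P2:E(60), P3:I | bus: BusRd
[3] P1: store L7 := 74 | P0:I, P1:M(74), P2:I, P3:I | bus: BusRdX
[4] P3: store L0 := 56 | P0:I, P1:I, P2:I, P3:M(56) | bus: BusRdX
[5] P0: load  L5 | P0:E(60), P1:I, P2:I, P3:I | bus: BusRd
[6] P1: store L2 := 59 | P0:I, P1:M(59), P2:I, P3:I | bus: BusRdX
[7] P1: load  L0 | P0:I, P1:S(56), P2:I, P3:S(56) | bus: BusRd,Flush
[8] P1: store L0 := 91 | P0:I, P1:M(91), P2:I, P3:I | bus: BusUpgr
[9] P2: store L5 := 58 | P0:I, P1:I, P2:M(58), P3:I | bus: BusRdX
[10] P1: store L2 := 27 | P0:I, P1:M(27), P2:I, P3:I | bus: none
[11] P1: load  L0 | P0:I, P1:M(91), P2:I, P3:I | bus: none
[12] P0: store L6 := 72 | P0:M(72), P1:I, P2:I, P3:I | bus: BusRdX
[13] P0: store L0 := 2 | P0:M(2), P1:I, P2:I, P3:I | bus: BusRdX,Flush

memory[L2] = 20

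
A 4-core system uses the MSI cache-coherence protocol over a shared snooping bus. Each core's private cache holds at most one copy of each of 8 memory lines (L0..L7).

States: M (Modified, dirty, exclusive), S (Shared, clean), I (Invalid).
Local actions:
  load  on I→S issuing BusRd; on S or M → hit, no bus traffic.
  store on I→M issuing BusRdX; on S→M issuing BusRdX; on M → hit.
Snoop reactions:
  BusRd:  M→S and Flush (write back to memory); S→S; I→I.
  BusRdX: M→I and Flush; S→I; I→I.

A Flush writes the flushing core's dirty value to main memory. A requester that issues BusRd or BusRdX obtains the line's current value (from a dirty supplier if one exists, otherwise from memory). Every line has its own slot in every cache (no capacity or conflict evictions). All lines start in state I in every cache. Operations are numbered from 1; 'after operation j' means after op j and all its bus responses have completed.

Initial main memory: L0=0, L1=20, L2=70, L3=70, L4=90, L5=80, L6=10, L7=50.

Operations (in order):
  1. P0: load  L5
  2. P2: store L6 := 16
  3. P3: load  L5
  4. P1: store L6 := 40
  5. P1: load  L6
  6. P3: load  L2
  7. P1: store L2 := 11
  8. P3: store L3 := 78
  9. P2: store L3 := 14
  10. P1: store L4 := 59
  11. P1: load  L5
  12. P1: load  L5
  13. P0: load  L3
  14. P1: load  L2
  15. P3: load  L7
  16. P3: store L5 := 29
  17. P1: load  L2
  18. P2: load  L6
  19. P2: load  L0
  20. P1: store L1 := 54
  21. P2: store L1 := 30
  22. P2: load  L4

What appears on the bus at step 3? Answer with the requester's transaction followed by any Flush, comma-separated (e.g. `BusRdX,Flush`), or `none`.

step 1: P0: load  L5  ⟶  SIII  (L5)  txn=BusRd  M[L5]=80
step 2: P2: store L6 := 16  ⟶  IIMI  (L6)  txn=BusRdX  M[L6]=10
step 3: P3: load  L5  ⟶  SIIS  (L5)  txn=BusRd  M[L5]=80
step 4: P1: store L6 := 40  ⟶  IMII  (L6)  txn=BusRdX+Flush  M[L6]=16
step 5: P1: load  L6  ⟶  IMII  (L6)  txn=∅  M[L6]=16
step 6: P3: load  L2  ⟶  IIIS  (L2)  txn=BusRd  M[L2]=70
step 7: P1: store L2 := 11  ⟶  IMII  (L2)  txn=BusRdX  M[L2]=70
step 8: P3: store L3 := 78  ⟶  IIIM  (L3)  txn=BusRdX  M[L3]=70
step 9: P2: store L3 := 14  ⟶  IIMI  (L3)  txn=BusRdX+Flush  M[L3]=78
step 10: P1: store L4 := 59  ⟶  IMII  (L4)  txn=BusRdX  M[L4]=90
step 11: P1: load  L5  ⟶  SSIS  (L5)  txn=BusRd  M[L5]=80
step 12: P1: load  L5  ⟶  SSIS  (L5)  txn=∅  M[L5]=80
step 13: P0: load  L3  ⟶  SISI  (L3)  txn=BusRd+Flush  M[L3]=14
step 14: P1: load  L2  ⟶  IMII  (L2)  txn=∅  M[L2]=70
step 15: P3: load  L7  ⟶  IIIS  (L7)  txn=BusRd  M[L7]=50
step 16: P3: store L5 := 29  ⟶  IIIM  (L5)  txn=BusRdX  M[L5]=80
step 17: P1: load  L2  ⟶  IMII  (L2)  txn=∅  M[L2]=70
step 18: P2: load  L6  ⟶  ISSI  (L6)  txn=BusRd+Flush  M[L6]=40
step 19: P2: load  L0  ⟶  IISI  (L0)  txn=BusRd  M[L0]=0
step 20: P1: store L1 := 54  ⟶  IMII  (L1)  txn=BusRdX  M[L1]=20
step 21: P2: store L1 := 30  ⟶  IIMI  (L1)  txn=BusRdX+Flush  M[L1]=54
step 22: P2: load  L4  ⟶  ISSI  (L4)  txn=BusRd+Flush  M[L4]=59

bus = BusRd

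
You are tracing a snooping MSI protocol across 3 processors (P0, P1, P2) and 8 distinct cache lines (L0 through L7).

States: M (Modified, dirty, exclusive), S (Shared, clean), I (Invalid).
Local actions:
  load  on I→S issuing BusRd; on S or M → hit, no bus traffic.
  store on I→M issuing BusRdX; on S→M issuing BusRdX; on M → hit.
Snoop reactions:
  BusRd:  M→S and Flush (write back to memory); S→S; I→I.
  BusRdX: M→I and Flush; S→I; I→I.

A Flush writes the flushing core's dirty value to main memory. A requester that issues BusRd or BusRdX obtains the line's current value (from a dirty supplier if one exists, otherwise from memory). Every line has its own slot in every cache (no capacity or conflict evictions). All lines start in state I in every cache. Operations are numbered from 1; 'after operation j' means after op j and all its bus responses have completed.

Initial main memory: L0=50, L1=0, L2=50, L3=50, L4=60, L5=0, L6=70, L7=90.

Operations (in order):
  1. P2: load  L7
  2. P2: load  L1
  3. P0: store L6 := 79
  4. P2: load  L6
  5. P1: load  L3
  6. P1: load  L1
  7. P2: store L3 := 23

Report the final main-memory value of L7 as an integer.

memory[L7] = 90

[1] P2: load  L7 | P0:I, P1:I, P2:S(90) | bus: BusRd
[2] P2: load  L1 | P0:I, P1:I, P2:S(0) | bus: BusRd
[3] P0: store L6 := 79 | P0:M(79), P1:I, P2:I | bus: BusRdX
[4] P2: load  L6 | P0:S(79), P1:I, P2:S(79) | bus: BusRd,Flush
[5] P1: load  L3 | P0:I, P1:S(50), P2:I | bus: BusRd
[6] P1: load  L1 | P0:I, P1:S(0), P2:S(0) | bus: BusRd
[7] P2: store L3 := 23 | P0:I, P1:I, P2:M(23) | bus: BusRdX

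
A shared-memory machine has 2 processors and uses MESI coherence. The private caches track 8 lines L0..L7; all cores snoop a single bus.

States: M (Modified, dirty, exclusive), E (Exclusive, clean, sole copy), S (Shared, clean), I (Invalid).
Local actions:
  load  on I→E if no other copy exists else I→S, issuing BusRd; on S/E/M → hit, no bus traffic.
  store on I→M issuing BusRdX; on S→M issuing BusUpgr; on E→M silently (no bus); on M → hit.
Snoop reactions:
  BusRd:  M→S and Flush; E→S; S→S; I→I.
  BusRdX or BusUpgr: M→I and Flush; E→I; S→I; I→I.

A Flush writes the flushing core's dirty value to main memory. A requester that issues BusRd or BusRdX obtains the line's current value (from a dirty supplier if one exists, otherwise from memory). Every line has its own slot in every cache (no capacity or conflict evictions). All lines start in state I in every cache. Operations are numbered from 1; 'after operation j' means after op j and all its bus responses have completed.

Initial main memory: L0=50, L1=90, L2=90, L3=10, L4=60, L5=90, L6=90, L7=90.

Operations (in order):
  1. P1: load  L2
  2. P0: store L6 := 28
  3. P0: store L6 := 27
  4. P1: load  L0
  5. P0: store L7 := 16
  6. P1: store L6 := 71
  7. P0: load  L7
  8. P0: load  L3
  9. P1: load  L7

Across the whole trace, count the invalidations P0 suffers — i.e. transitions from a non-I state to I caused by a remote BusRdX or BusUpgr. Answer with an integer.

invalidations = 1

step 1: P1: load  L2  ⟶  IE  (L2)  txn=BusRd  M[L2]=90
step 2: P0: store L6 := 28  ⟶  MI  (L6)  txn=BusRdX  M[L6]=90
step 3: P0: store L6 := 27  ⟶  MI  (L6)  txn=∅  M[L6]=90
step 4: P1: load  L0  ⟶  IE  (L0)  txn=BusRd  M[L0]=50
step 5: P0: store L7 := 16  ⟶  MI  (L7)  txn=BusRdX  M[L7]=90
step 6: P1: store L6 := 71  ⟶  IM  (L6)  txn=BusRdX+Flush  M[L6]=27
step 7: P0: load  L7  ⟶  MI  (L7)  txn=∅  M[L7]=90
step 8: P0: load  L3  ⟶  EI  (L3)  txn=BusRd  M[L3]=10
step 9: P1: load  L7  ⟶  SS  (L7)  txn=BusRd+Flush  M[L7]=16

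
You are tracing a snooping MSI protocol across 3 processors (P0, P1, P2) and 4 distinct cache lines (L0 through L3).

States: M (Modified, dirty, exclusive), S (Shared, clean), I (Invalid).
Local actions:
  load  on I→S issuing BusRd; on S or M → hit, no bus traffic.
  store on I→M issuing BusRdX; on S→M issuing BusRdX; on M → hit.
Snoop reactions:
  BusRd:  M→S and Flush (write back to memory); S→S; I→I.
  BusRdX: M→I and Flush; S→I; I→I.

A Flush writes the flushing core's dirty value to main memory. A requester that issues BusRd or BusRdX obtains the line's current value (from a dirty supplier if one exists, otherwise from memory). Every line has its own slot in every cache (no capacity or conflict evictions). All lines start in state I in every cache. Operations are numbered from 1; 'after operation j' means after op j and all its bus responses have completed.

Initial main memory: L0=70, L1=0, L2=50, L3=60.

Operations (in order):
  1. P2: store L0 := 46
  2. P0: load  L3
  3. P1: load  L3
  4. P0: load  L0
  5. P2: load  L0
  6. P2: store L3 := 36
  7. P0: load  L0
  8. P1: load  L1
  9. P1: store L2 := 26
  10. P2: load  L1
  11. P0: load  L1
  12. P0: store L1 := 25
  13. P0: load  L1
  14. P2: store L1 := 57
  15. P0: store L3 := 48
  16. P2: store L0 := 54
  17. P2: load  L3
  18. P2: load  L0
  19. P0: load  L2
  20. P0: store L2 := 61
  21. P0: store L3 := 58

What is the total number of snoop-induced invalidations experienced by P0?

  op1 P2: store L0 := 46 → I/I/M on L0; bus BusRdX; mem=70
  op2 P0: load  L3 → S/I/I on L3; bus BusRd; mem=60
  op3 P1: load  L3 → S/S/I on L3; bus BusRd; mem=60
  op4 P0: load  L0 → S/I/S on L0; bus BusRd Flush; mem=46
  op5 P2: load  L0 → S/I/S on L0; bus (none); mem=46
  op6 P2: store L3 := 36 → I/I/M on L3; bus BusRdX; mem=60
  op7 P0: load  L0 → S/I/S on L0; bus (none); mem=46
  op8 P1: load  L1 → I/S/I on L1; bus BusRd; mem=0
  op9 P1: store L2 := 26 → I/M/I on L2; bus BusRdX; mem=50
  op10 P2: load  L1 → I/S/S on L1; bus BusRd; mem=0
  op11 P0: load  L1 → S/S/S on L1; bus BusRd; mem=0
  op12 P0: store L1 := 25 → M/I/I on L1; bus BusRdX; mem=0
  op13 P0: load  L1 → M/I/I on L1; bus (none); mem=0
  op14 P2: store L1 := 57 → I/I/M on L1; bus BusRdX Flush; mem=25
  op15 P0: store L3 := 48 → M/I/I on L3; bus BusRdX Flush; mem=36
  op16 P2: store L0 := 54 → I/I/M on L0; bus BusRdX; mem=46
  op17 P2: load  L3 → S/I/S on L3; bus BusRd Flush; mem=48
  op18 P2: load  L0 → I/I/M on L0; bus (none); mem=46
  op19 P0: load  L2 → S/S/I on L2; bus BusRd Flush; mem=26
  op20 P0: store L2 := 61 → M/I/I on L2; bus BusRdX; mem=26
  op21 P0: store L3 := 58 → M/I/I on L3; bus BusRdX; mem=48

invalidations = 3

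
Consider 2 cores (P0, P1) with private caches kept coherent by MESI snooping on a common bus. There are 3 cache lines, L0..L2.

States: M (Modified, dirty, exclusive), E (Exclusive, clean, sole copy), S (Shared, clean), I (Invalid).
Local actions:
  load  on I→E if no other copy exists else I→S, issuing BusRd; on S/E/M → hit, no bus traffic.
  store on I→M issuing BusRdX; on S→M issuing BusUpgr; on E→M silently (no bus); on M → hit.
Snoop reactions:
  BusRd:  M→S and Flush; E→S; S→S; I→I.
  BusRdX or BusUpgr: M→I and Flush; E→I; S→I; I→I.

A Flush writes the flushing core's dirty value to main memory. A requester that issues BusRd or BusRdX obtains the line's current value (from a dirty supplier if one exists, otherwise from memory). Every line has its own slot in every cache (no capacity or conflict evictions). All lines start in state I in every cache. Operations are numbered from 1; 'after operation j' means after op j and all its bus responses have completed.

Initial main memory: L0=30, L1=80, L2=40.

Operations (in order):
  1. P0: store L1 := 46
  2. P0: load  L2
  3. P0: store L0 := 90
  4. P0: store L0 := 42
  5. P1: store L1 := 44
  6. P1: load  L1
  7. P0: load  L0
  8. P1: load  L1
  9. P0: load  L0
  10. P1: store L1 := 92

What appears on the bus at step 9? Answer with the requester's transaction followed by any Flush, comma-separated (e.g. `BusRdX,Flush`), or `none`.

bus = none

1. P0: store L1 := 46  bus=[BusRdX]  L1: P0=M P1=I  mem[L1]=80
2. P0: load  L2  bus=[BusRd]  L2: P0=E P1=I  mem[L2]=40
3. P0: store L0 := 90  bus=[BusRdX]  L0: P0=M P1=I  mem[L0]=30
4. P0: store L0 := 42  bus=[-]  L0: P0=M P1=I  mem[L0]=30
5. P1: store L1 := 44  bus=[BusRdX,Flush]  L1: P0=I P1=M  mem[L1]=46
6. P1: load  L1  bus=[-]  L1: P0=I P1=M  mem[L1]=46
7. P0: load  L0  bus=[-]  L0: P0=M P1=I  mem[L0]=30
8. P1: load  L1  bus=[-]  L1: P0=I P1=M  mem[L1]=46
9. P0: load  L0  bus=[-]  L0: P0=M P1=I  mem[L0]=30
10. P1: store L1 := 92  bus=[-]  L1: P0=I P1=M  mem[L1]=46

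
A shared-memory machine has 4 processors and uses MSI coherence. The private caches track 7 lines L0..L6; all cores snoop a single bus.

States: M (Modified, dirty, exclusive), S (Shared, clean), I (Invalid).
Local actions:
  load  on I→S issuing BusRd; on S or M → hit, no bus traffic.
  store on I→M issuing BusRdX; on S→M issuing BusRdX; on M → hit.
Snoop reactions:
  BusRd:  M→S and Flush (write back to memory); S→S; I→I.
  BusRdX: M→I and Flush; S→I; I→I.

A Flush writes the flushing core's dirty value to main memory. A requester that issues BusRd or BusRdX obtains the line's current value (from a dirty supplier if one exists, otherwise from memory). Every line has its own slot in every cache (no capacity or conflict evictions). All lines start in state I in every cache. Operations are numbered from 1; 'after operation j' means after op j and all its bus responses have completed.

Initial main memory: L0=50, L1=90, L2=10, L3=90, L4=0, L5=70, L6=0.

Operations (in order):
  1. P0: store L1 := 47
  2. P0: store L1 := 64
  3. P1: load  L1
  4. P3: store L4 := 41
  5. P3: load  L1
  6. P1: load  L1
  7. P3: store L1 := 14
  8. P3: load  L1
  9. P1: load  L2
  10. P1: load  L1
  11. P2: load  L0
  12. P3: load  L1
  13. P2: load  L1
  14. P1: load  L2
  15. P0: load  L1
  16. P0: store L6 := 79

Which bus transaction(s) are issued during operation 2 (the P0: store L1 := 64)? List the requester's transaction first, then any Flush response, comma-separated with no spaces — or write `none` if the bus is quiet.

bus = none

  op1 P0: store L1 := 47 → M/I/I/I on L1; bus BusRdX; mem=90
  op2 P0: store L1 := 64 → M/I/I/I on L1; bus (none); mem=90
  op3 P1: load  L1 → S/S/I/I on L1; bus BusRd Flush; mem=64
  op4 P3: store L4 := 41 → I/I/I/M on L4; bus BusRdX; mem=0
  op5 P3: load  L1 → S/S/I/S on L1; bus BusRd; mem=64
  op6 P1: load  L1 → S/S/I/S on L1; bus (none); mem=64
  op7 P3: store L1 := 14 → I/I/I/M on L1; bus BusRdX; mem=64
  op8 P3: load  L1 → I/I/I/M on L1; bus (none); mem=64
  op9 P1: load  L2 → I/S/I/I on L2; bus BusRd; mem=10
  op10 P1: load  L1 → I/S/I/S on L1; bus BusRd Flush; mem=14
  op11 P2: load  L0 → I/I/S/I on L0; bus BusRd; mem=50
  op12 P3: load  L1 → I/S/I/S on L1; bus (none); mem=14
  op13 P2: load  L1 → I/S/S/S on L1; bus BusRd; mem=14
  op14 P1: load  L2 → I/S/I/I on L2; bus (none); mem=10
  op15 P0: load  L1 → S/S/S/S on L1; bus BusRd; mem=14
  op16 P0: store L6 := 79 → M/I/I/I on L6; bus BusRdX; mem=0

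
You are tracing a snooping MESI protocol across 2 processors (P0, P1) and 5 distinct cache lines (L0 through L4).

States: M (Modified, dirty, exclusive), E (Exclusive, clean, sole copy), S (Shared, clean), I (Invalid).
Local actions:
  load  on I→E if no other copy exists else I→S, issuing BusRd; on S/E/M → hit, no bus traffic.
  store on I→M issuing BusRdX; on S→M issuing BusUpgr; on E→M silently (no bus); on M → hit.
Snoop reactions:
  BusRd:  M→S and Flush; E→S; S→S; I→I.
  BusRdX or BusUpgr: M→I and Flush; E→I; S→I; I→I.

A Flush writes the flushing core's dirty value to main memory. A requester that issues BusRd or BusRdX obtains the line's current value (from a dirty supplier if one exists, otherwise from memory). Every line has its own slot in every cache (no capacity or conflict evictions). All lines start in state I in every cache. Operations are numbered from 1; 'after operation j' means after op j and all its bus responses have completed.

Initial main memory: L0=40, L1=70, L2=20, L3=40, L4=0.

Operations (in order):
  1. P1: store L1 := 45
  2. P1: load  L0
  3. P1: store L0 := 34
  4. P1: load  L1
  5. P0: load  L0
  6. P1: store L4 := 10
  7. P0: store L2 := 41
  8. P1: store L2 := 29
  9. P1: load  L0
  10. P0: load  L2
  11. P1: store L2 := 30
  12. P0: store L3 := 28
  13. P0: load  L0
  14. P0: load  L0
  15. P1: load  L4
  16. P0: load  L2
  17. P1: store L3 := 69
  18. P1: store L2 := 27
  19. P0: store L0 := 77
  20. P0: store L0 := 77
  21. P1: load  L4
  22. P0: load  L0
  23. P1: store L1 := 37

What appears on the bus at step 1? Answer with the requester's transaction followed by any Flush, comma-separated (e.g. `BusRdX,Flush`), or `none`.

[1] P1: store L1 := 45 | P0:I, P1:M(45) | bus: BusRdX
[2] P1: load  L0 | P0:I, P1:E(40) | bus: BusRd
[3] P1: store L0 := 34 | P0:I, P1:M(34) | bus: none
[4] P1: load  L1 | P0:I, P1:M(45) | bus: none
[5] P0: load  L0 | P0:S(34), P1:S(34) | bus: BusRd,Flush
[6] P1: store L4 := 10 | P0:I, P1:M(10) | bus: BusRdX
[7] P0: store L2 := 41 | P0:M(41), P1:I | bus: BusRdX
[8] P1: store L2 := 29 | P0:I, P1:M(29) | bus: BusRdX,Flush
[9] P1: load  L0 | P0:S(34), P1:S(34) | bus: none
[10] P0: load  L2 | P0:S(29), P1:S(29) | bus: BusRd,Flush
[11] P1: store L2 := 30 | P0:I, P1:M(30) | bus: BusUpgr
[12] P0: store L3 := 28 | P0:M(28), P1:I | bus: BusRdX
[13] P0: load  L0 | P0:S(34), P1:S(34) | bus: none
[14] P0: load  L0 | P0:S(34), P1:S(34) | bus: none
[15] P1: load  L4 | P0:I, P1:M(10) | bus: none
[16] P0: load  L2 | P0:S(30), P1:S(30) | bus: BusRd,Flush
[17] P1: store L3 := 69 | P0:I, P1:M(69) | bus: BusRdX,Flush
[18] P1: store L2 := 27 | P0:I, P1:M(27) | bus: BusUpgr
[19] P0: store L0 := 77 | P0:M(77), P1:I | bus: BusUpgr
[20] P0: store L0 := 77 | P0:M(77), P1:I | bus: none
[21] P1: load  L4 | P0:I, P1:M(10) | bus: none
[22] P0: load  L0 | P0:M(77), P1:I | bus: none
[23] P1: store L1 := 37 | P0:I, P1:M(37) | bus: none

bus = BusRdX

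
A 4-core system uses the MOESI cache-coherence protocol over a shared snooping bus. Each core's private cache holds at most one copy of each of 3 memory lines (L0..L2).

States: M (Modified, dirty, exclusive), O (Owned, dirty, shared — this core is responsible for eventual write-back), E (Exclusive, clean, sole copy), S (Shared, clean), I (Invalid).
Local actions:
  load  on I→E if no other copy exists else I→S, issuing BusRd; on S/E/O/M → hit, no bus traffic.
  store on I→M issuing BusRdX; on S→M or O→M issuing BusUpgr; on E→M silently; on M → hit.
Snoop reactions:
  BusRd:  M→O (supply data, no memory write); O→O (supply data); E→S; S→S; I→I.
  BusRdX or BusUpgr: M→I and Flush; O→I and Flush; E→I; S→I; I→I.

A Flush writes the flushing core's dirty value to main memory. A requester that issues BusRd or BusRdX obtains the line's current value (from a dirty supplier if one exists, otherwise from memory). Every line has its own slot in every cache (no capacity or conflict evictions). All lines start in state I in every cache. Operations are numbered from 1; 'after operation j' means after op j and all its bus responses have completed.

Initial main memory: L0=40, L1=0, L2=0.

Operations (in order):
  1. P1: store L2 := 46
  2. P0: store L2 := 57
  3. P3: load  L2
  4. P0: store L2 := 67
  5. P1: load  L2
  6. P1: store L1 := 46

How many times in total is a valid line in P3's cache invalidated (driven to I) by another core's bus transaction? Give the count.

  op1 P1: store L2 := 46 → I/M/I/I on L2; bus BusRdX; mem=0
  op2 P0: store L2 := 57 → M/I/I/I on L2; bus BusRdX Flush; mem=46
  op3 P3: load  L2 → O/I/I/S on L2; bus BusRd; mem=46
  op4 P0: store L2 := 67 → M/I/I/I on L2; bus BusUpgr; mem=46
  op5 P1: load  L2 → O/S/I/I on L2; bus BusRd; mem=46
  op6 P1: store L1 := 46 → I/M/I/I on L1; bus BusRdX; mem=0

invalidations = 1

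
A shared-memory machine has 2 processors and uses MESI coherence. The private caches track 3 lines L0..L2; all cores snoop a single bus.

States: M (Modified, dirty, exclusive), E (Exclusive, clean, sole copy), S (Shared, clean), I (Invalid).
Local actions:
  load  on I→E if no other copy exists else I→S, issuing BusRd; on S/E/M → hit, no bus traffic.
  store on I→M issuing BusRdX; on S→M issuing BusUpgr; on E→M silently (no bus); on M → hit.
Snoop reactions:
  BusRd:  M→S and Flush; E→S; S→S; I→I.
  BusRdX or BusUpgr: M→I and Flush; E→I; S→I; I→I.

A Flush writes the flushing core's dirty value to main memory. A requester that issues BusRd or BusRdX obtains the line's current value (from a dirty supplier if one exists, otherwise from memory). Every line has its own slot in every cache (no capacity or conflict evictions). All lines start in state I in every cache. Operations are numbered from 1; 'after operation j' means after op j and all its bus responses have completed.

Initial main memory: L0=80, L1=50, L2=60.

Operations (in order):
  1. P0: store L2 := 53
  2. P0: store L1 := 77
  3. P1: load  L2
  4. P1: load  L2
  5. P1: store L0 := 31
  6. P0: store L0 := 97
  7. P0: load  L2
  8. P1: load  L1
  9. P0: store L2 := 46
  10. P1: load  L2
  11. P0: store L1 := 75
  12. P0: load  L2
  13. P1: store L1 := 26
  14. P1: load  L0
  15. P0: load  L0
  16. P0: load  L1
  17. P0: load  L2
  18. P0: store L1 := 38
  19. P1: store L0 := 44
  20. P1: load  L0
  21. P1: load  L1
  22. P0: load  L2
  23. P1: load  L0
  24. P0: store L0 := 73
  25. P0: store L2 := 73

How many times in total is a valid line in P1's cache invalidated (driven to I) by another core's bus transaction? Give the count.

step 1: P0: store L2 := 53  ⟶  MI  (L2)  txn=BusRdX  M[L2]=60
step 2: P0: store L1 := 77  ⟶  MI  (L1)  txn=BusRdX  M[L1]=50
step 3: P1: load  L2  ⟶  SS  (L2)  txn=BusRd+Flush  M[L2]=53
step 4: P1: load  L2  ⟶  SS  (L2)  txn=∅  M[L2]=53
step 5: P1: store L0 := 31  ⟶  IM  (L0)  txn=BusRdX  M[L0]=80
step 6: P0: store L0 := 97  ⟶  MI  (L0)  txn=BusRdX+Flush  M[L0]=31
step 7: P0: load  L2  ⟶  SS  (L2)  txn=∅  M[L2]=53
step 8: P1: load  L1  ⟶  SS  (L1)  txn=BusRd+Flush  M[L1]=77
step 9: P0: store L2 := 46  ⟶  MI  (L2)  txn=BusUpgr  M[L2]=53
step 10: P1: load  L2  ⟶  SS  (L2)  txn=BusRd+Flush  M[L2]=46
step 11: P0: store L1 := 75  ⟶  MI  (L1)  txn=BusUpgr  M[L1]=77
step 12: P0: load  L2  ⟶  SS  (L2)  txn=∅  M[L2]=46
step 13: P1: store L1 := 26  ⟶  IM  (L1)  txn=BusRdX+Flush  M[L1]=75
step 14: P1: load  L0  ⟶  SS  (L0)  txn=BusRd+Flush  M[L0]=97
step 15: P0: load  L0  ⟶  SS  (L0)  txn=∅  M[L0]=97
step 16: P0: load  L1  ⟶  SS  (L1)  txn=BusRd+Flush  M[L1]=26
step 17: P0: load  L2  ⟶  SS  (L2)  txn=∅  M[L2]=46
step 18: P0: store L1 := 38  ⟶  MI  (L1)  txn=BusUpgr  M[L1]=26
step 19: P1: store L0 := 44  ⟶  IM  (L0)  txn=BusUpgr  M[L0]=97
step 20: P1: load  L0  ⟶  IM  (L0)  txn=∅  M[L0]=97
step 21: P1: load  L1  ⟶  SS  (L1)  txn=BusRd+Flush  M[L1]=38
step 22: P0: load  L2  ⟶  SS  (L2)  txn=∅  M[L2]=46
step 23: P1: load  L0  ⟶  IM  (L0)  txn=∅  M[L0]=97
step 24: P0: store L0 := 73  ⟶  MI  (L0)  txn=BusRdX+Flush  M[L0]=44
step 25: P0: store L2 := 73  ⟶  MI  (L2)  txn=BusUpgr  M[L2]=46

invalidations = 6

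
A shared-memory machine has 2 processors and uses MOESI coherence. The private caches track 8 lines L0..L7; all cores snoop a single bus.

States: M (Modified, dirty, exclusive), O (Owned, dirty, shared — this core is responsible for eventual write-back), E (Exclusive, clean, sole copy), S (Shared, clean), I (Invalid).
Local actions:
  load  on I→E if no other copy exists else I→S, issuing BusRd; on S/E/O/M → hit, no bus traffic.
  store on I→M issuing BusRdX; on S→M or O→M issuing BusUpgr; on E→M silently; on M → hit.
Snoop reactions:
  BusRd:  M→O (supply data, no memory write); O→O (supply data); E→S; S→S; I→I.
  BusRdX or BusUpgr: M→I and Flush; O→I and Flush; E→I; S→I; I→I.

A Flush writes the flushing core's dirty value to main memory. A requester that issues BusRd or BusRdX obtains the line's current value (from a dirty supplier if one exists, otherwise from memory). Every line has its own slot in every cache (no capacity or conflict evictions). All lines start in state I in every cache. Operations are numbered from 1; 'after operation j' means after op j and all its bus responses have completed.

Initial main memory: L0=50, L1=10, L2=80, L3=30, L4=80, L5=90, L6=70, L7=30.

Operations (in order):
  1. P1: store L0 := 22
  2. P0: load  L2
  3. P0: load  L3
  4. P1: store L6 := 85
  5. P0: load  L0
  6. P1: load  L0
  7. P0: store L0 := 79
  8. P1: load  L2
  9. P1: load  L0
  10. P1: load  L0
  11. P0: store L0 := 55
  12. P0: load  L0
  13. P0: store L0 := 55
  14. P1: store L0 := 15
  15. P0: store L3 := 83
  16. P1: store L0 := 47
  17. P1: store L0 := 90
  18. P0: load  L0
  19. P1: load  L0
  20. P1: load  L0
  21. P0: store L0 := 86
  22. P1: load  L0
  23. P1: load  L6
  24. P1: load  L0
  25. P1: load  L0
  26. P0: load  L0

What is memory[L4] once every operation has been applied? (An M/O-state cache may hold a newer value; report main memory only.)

memory[L4] = 80

  op1 P1: store L0 := 22 → I/M on L0; bus BusRdX; mem=50
  op2 P0: load  L2 → E/I on L2; bus BusRd; mem=80
  op3 P0: load  L3 → E/I on L3; bus BusRd; mem=30
  op4 P1: store L6 := 85 → I/M on L6; bus BusRdX; mem=70
  op5 P0: load  L0 → S/O on L0; bus BusRd; mem=50
  op6 P1: load  L0 → S/O on L0; bus (none); mem=50
  op7 P0: store L0 := 79 → M/I on L0; bus BusUpgr Flush; mem=22
  op8 P1: load  L2 → S/S on L2; bus BusRd; mem=80
  op9 P1: load  L0 → O/S on L0; bus BusRd; mem=22
  op10 P1: load  L0 → O/S on L0; bus (none); mem=22
  op11 P0: store L0 := 55 → M/I on L0; bus BusUpgr; mem=22
  op12 P0: load  L0 → M/I on L0; bus (none); mem=22
  op13 P0: store L0 := 55 → M/I on L0; bus (none); mem=22
  op14 P1: store L0 := 15 → I/M on L0; bus BusRdX Flush; mem=55
  op15 P0: store L3 := 83 → M/I on L3; bus (none); mem=30
  op16 P1: store L0 := 47 → I/M on L0; bus (none); mem=55
  op17 P1: store L0 := 90 → I/M on L0; bus (none); mem=55
  op18 P0: load  L0 → S/O on L0; bus BusRd; mem=55
  op19 P1: load  L0 → S/O on L0; bus (none); mem=55
  op20 P1: load  L0 → S/O on L0; bus (none); mem=55
  op21 P0: store L0 := 86 → M/I on L0; bus BusUpgr Flush; mem=90
  op22 P1: load  L0 → O/S on L0; bus BusRd; mem=90
  op23 P1: load  L6 → I/M on L6; bus (none); mem=70
  op24 P1: load  L0 → O/S on L0; bus (none); mem=90
  op25 P1: load  L0 → O/S on L0; bus (none); mem=90
  op26 P0: load  L0 → O/S on L0; bus (none); mem=90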